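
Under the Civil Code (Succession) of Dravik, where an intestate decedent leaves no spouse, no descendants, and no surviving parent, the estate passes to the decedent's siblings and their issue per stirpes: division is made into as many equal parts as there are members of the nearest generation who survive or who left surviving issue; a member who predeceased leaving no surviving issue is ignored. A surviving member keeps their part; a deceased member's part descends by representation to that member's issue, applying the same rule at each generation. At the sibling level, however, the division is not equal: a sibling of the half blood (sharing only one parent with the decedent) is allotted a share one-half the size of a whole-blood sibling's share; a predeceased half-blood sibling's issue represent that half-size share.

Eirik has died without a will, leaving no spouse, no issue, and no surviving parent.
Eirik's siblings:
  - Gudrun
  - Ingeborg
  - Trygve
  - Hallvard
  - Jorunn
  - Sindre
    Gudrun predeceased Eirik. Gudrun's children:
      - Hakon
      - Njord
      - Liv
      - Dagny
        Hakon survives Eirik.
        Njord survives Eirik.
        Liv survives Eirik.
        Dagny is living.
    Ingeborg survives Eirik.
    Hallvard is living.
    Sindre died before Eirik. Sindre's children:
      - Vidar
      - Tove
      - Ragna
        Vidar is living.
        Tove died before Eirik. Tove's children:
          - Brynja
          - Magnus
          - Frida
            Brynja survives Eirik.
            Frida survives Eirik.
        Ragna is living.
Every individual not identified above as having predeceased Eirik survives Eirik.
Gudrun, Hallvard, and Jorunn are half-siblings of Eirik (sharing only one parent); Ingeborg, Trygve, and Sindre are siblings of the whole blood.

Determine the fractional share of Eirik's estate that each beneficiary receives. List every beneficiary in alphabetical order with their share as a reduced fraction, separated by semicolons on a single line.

No spouse, descendants, or parent survives, so the estate passes to Eirik's siblings per stirpes.
Half-blood siblings count for one-half the weight of whole-blood siblings at the initial division.
Dividing 1 in proportion to weights (total weight 9/2): Gudrun (weight 1/2) → 1/9; Ingeborg (weight 1) → 2/9; Trygve (weight 1) → 2/9; Hallvard (weight 1/2) → 1/9; Jorunn (weight 1/2) → 1/9; Sindre (weight 1) → 2/9.
Gudrun predeceased; the 1/9 allotted to Gudrun's branch passes to Gudrun's issue by representation.
The 1/9 is divided into 4 equal shares of 1/36 among Hakon, Njord, Liv, Dagny.
Hakon is living and takes 1/36.
Njord is living and takes 1/36.
Liv is living and takes 1/36.
Dagny is living and takes 1/36.
Ingeborg is living and takes 2/9.
Trygve is living and takes 2/9.
Hallvard is living and takes 1/9.
Jorunn is living and takes 1/9.
Sindre predeceased; the 2/9 allotted to Sindre's branch passes to Sindre's issue by representation.
The 2/9 is divided into 3 equal shares of 2/27 among Vidar, Tove, Ragna.
Vidar is living and takes 2/27.
Tove predeceased; the 2/27 allotted to Tove's branch passes to Tove's issue by representation.
The 2/27 is divided into 3 equal shares of 2/81 among Brynja, Magnus, Frida.
Brynja is living and takes 2/81.
Magnus is living and takes 2/81.
Frida is living and takes 2/81.
Ragna is living and takes 2/27.

Brynja 2/81; Dagny 1/36; Frida 2/81; Hakon 1/36; Hallvard 1/9; Ingeborg 2/9; Jorunn 1/9; Liv 1/36; Magnus 2/81; Njord 1/36; Ragna 2/27; Trygve 2/9; Vidar 2/27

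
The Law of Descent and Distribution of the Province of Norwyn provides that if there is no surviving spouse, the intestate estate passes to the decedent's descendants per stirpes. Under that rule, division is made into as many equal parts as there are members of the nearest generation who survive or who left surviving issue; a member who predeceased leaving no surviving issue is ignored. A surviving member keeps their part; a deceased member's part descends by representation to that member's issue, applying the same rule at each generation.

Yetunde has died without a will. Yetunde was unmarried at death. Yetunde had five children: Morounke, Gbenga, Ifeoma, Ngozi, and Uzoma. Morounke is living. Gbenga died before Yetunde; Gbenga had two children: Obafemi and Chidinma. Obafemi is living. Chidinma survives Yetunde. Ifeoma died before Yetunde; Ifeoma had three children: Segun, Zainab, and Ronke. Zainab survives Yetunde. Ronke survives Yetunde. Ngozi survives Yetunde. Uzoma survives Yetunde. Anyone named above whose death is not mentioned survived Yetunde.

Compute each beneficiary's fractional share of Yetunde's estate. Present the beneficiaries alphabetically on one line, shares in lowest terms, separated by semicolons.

Chidinma 1/10; Morounke 1/5; Ngozi 1/5; Obafemi 1/10; Ronke 1/15; Segun 1/15; Uzoma 1/5; Zainab 1/15

There is no surviving spouse, so the entire estate passes to Yetunde's descendants per stirpes.
The estate is divided into 5 equal shares of 1/5 among Morounke, Gbenga, Ifeoma, Ngozi, Uzoma.
Morounke is living and takes 1/5.
Gbenga predeceased; the 1/5 allotted to Gbenga's branch passes to Gbenga's issue by representation.
The 1/5 is divided into 2 equal shares of 1/10 among Obafemi, Chidinma.
Obafemi is living and takes 1/10.
Chidinma is living and takes 1/10.
Ifeoma predeceased; the 1/5 allotted to Ifeoma's branch passes to Ifeoma's issue by representation.
The 1/5 is divided into 3 equal shares of 1/15 among Segun, Zainab, Ronke.
Segun is living and takes 1/15.
Zainab is living and takes 1/15.
Ronke is living and takes 1/15.
Ngozi is living and takes 1/5.
Uzoma is living and takes 1/5.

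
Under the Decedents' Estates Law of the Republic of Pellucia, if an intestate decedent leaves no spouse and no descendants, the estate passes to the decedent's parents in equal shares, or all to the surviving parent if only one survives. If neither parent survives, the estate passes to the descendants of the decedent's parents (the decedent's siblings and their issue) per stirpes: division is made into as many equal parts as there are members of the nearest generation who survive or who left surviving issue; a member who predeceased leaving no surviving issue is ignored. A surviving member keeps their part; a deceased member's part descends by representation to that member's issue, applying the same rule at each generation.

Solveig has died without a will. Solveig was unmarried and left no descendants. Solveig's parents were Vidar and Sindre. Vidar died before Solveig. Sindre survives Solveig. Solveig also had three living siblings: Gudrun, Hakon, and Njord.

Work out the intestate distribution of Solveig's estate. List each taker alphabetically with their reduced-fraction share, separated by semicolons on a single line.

Sindre 1

Only one parent, Sindre, survives, so Sindre takes the entire estate. The siblings take nothing because a surviving parent has priority.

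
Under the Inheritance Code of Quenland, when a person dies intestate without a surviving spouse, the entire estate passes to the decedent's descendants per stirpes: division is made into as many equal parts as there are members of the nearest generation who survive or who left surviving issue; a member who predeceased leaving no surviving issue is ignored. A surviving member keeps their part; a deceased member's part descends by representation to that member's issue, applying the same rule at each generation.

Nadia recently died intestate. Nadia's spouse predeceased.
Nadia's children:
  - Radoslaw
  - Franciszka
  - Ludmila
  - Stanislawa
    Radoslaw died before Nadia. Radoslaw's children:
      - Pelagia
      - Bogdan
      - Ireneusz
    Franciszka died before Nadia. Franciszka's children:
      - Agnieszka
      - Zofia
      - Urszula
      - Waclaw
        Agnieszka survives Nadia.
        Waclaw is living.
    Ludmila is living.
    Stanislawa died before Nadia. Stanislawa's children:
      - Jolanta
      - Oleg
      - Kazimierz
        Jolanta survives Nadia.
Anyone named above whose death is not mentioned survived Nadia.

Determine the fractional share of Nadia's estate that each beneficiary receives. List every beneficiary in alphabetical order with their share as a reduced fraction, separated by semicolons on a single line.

Agnieszka 1/16; Bogdan 1/12; Ireneusz 1/12; Jolanta 1/12; Kazimierz 1/12; Ludmila 1/4; Oleg 1/12; Pelagia 1/12; Urszula 1/16; Waclaw 1/16; Zofia 1/16

There is no surviving spouse, so the entire estate passes to Nadia's descendants per stirpes.
The estate is divided into 4 equal shares of 1/4 among Radoslaw, Franciszka, Ludmila, Stanislawa.
Radoslaw predeceased; the 1/4 allotted to Radoslaw's branch passes to Radoslaw's issue by representation.
The 1/4 is divided into 3 equal shares of 1/12 among Pelagia, Bogdan, Ireneusz.
Pelagia is living and takes 1/12.
Bogdan is living and takes 1/12.
Ireneusz is living and takes 1/12.
Franciszka predeceased; the 1/4 allotted to Franciszka's branch passes to Franciszka's issue by representation.
The 1/4 is divided into 4 equal shares of 1/16 among Agnieszka, Zofia, Urszula, Waclaw.
Agnieszka is living and takes 1/16.
Zofia is living and takes 1/16.
Urszula is living and takes 1/16.
Waclaw is living and takes 1/16.
Ludmila is living and takes 1/4.
Stanislawa predeceased; the 1/4 allotted to Stanislawa's branch passes to Stanislawa's issue by representation.
The 1/4 is divided into 3 equal shares of 1/12 among Jolanta, Oleg, Kazimierz.
Jolanta is living and takes 1/12.
Oleg is living and takes 1/12.
Kazimierz is living and takes 1/12.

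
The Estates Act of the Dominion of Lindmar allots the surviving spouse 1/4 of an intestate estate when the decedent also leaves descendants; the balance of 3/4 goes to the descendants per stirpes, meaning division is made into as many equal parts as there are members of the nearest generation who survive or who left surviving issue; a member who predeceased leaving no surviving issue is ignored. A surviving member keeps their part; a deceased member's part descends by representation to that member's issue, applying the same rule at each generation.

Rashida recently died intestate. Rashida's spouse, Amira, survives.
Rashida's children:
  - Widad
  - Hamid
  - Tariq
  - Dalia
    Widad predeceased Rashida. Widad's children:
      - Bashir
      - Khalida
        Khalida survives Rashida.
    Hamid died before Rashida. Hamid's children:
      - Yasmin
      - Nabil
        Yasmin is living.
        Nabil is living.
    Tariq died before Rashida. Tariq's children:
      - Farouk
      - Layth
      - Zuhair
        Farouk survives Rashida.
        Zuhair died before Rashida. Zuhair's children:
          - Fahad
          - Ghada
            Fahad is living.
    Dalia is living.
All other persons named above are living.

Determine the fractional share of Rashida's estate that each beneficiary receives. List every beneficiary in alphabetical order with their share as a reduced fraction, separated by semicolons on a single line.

Amira 1/4; Bashir 3/32; Dalia 3/16; Fahad 1/32; Farouk 1/16; Ghada 1/32; Khalida 3/32; Layth 1/16; Nabil 3/32; Yasmin 3/32

Amira, as surviving spouse, takes 1/4.
The remaining 3/4 passes to Rashida's descendants per stirpes.
The 3/4 is divided into 4 equal shares of 3/16 among Widad, Hamid, Tariq, Dalia.
Widad predeceased; the 3/16 allotted to Widad's branch passes to Widad's issue by representation.
The 3/16 is divided into 2 equal shares of 3/32 among Bashir, Khalida.
Bashir is living and takes 3/32.
Khalida is living and takes 3/32.
Hamid predeceased; the 3/16 allotted to Hamid's branch passes to Hamid's issue by representation.
The 3/16 is divided into 2 equal shares of 3/32 among Yasmin, Nabil.
Yasmin is living and takes 3/32.
Nabil is living and takes 3/32.
Tariq predeceased; the 3/16 allotted to Tariq's branch passes to Tariq's issue by representation.
The 3/16 is divided into 3 equal shares of 1/16 among Farouk, Layth, Zuhair.
Farouk is living and takes 1/16.
Layth is living and takes 1/16.
Zuhair predeceased; the 1/16 allotted to Zuhair's branch passes to Zuhair's issue by representation.
The 1/16 is divided into 2 equal shares of 1/32 among Fahad, Ghada.
Fahad is living and takes 1/32.
Ghada is living and takes 1/32.
Dalia is living and takes 3/16.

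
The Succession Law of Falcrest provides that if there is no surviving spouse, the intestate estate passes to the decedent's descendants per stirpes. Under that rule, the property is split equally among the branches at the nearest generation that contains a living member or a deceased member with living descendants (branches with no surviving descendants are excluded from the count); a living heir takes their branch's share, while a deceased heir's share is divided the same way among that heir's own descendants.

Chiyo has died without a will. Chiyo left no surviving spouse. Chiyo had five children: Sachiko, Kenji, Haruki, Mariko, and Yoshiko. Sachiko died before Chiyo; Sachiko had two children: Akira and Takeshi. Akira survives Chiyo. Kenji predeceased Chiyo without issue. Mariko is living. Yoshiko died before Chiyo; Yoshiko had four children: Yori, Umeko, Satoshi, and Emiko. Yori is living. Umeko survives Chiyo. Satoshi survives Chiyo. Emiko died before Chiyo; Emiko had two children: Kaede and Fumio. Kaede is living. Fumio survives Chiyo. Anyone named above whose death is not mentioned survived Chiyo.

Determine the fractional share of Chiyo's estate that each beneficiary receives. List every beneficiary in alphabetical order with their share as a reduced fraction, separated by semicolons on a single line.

There is no surviving spouse, so the entire estate passes to Chiyo's descendants per stirpes.
Kenji left no surviving issue, so that branch lapses and is disregarded.
The estate is divided into 4 equal shares of 1/4 among Sachiko, Haruki, Mariko, Yoshiko.
Sachiko predeceased; the 1/4 allotted to Sachiko's branch passes to Sachiko's issue by representation.
The 1/4 is divided into 2 equal shares of 1/8 among Akira, Takeshi.
Akira is living and takes 1/8.
Takeshi is living and takes 1/8.
Haruki is living and takes 1/4.
Mariko is living and takes 1/4.
Yoshiko predeceased; the 1/4 allotted to Yoshiko's branch passes to Yoshiko's issue by representation.
The 1/4 is divided into 4 equal shares of 1/16 among Yori, Umeko, Satoshi, Emiko.
Yori is living and takes 1/16.
Umeko is living and takes 1/16.
Satoshi is living and takes 1/16.
Emiko predeceased; the 1/16 allotted to Emiko's branch passes to Emiko's issue by representation.
The 1/16 is divided into 2 equal shares of 1/32 among Kaede, Fumio.
Kaede is living and takes 1/32.
Fumio is living and takes 1/32.

Akira 1/8; Fumio 1/32; Haruki 1/4; Kaede 1/32; Mariko 1/4; Satoshi 1/16; Takeshi 1/8; Umeko 1/16; Yori 1/16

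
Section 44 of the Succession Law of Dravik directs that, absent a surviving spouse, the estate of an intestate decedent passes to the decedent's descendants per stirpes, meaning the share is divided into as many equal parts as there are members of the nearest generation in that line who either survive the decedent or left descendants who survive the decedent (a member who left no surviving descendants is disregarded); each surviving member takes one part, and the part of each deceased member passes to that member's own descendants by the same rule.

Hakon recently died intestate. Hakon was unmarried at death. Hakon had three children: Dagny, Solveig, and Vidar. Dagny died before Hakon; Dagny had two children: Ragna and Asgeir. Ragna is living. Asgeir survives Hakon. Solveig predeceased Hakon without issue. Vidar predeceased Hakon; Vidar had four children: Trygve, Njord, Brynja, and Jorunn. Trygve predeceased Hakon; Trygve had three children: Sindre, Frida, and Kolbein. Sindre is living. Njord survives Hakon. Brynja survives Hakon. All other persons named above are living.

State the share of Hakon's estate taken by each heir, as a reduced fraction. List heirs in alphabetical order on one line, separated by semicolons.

There is no surviving spouse, so the entire estate passes to Hakon's descendants per stirpes.
Solveig left no surviving issue, so that branch lapses and is disregarded.
The estate is divided into 2 equal shares of 1/2 among Dagny, Vidar.
Dagny predeceased; the 1/2 allotted to Dagny's branch passes to Dagny's issue by representation.
The 1/2 is divided into 2 equal shares of 1/4 among Ragna, Asgeir.
Ragna is living and takes 1/4.
Asgeir is living and takes 1/4.
Vidar predeceased; the 1/2 allotted to Vidar's branch passes to Vidar's issue by representation.
The 1/2 is divided into 4 equal shares of 1/8 among Trygve, Njord, Brynja, Jorunn.
Trygve predeceased; the 1/8 allotted to Trygve's branch passes to Trygve's issue by representation.
The 1/8 is divided into 3 equal shares of 1/24 among Sindre, Frida, Kolbein.
Sindre is living and takes 1/24.
Frida is living and takes 1/24.
Kolbein is living and takes 1/24.
Njord is living and takes 1/8.
Brynja is living and takes 1/8.
Jorunn is living and takes 1/8.

Asgeir 1/4; Brynja 1/8; Frida 1/24; Jorunn 1/8; Kolbein 1/24; Njord 1/8; Ragna 1/4; Sindre 1/24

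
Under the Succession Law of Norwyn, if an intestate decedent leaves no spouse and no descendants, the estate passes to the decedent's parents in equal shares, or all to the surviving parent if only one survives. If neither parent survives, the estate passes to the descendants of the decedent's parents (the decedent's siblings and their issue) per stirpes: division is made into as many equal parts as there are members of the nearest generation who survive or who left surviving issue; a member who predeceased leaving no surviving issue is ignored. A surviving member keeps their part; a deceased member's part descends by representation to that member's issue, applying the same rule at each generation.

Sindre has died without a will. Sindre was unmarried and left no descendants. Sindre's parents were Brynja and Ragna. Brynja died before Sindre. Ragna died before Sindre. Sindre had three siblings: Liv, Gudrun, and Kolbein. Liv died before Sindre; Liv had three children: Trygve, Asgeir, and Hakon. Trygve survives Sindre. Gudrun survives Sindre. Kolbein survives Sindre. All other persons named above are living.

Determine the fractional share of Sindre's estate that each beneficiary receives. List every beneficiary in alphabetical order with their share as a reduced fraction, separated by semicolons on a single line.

Neither parent survives and there are no descendants, so the estate passes to Sindre's siblings and their issue per stirpes.
The estate is divided into 3 equal shares of 1/3 among Liv, Gudrun, Kolbein.
Liv predeceased; the 1/3 allotted to Liv's branch passes to Liv's issue by representation.
The 1/3 is divided into 3 equal shares of 1/9 among Trygve, Asgeir, Hakon.
Trygve is living and takes 1/9.
Asgeir is living and takes 1/9.
Hakon is living and takes 1/9.
Gudrun is living and takes 1/3.
Kolbein is living and takes 1/3.

Asgeir 1/9; Gudrun 1/3; Hakon 1/9; Kolbein 1/3; Trygve 1/9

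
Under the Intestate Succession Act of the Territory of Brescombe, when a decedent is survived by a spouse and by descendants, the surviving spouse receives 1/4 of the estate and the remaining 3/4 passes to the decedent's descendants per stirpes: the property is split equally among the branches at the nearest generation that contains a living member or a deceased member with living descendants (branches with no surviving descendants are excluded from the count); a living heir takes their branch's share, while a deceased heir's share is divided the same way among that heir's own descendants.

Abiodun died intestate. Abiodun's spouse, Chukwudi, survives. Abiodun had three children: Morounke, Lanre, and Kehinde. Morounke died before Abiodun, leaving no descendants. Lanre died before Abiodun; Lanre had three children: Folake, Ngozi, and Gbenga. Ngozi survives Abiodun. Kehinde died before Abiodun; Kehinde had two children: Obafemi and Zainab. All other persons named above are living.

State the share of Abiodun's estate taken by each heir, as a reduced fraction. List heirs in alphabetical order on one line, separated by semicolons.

Chukwudi 1/4; Folake 1/8; Gbenga 1/8; Ngozi 1/8; Obafemi 3/16; Zainab 3/16

Chukwudi, as surviving spouse, takes 1/4.
The remaining 3/4 passes to Abiodun's descendants per stirpes.
Morounke left no surviving issue, so that branch lapses and is disregarded.
The 3/4 is divided into 2 equal shares of 3/8 among Lanre, Kehinde.
Lanre predeceased; the 3/8 allotted to Lanre's branch passes to Lanre's issue by representation.
The 3/8 is divided into 3 equal shares of 1/8 among Folake, Ngozi, Gbenga.
Folake is living and takes 1/8.
Ngozi is living and takes 1/8.
Gbenga is living and takes 1/8.
Kehinde predeceased; the 3/8 allotted to Kehinde's branch passes to Kehinde's issue by representation.
The 3/8 is divided into 2 equal shares of 3/16 among Obafemi, Zainab.
Obafemi is living and takes 3/16.
Zainab is living and takes 3/16.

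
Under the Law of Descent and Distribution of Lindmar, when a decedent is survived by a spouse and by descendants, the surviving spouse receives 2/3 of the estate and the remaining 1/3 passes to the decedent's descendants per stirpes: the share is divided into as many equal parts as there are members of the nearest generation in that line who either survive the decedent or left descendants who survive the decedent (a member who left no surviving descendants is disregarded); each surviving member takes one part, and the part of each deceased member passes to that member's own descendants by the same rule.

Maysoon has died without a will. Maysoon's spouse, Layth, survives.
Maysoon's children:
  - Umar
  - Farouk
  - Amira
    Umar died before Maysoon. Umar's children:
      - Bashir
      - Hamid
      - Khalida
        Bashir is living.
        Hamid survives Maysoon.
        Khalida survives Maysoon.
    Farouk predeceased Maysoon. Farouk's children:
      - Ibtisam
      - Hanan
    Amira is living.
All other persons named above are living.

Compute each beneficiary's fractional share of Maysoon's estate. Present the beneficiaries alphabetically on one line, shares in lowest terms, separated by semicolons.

Amira 1/9; Bashir 1/27; Hamid 1/27; Hanan 1/18; Ibtisam 1/18; Khalida 1/27; Layth 2/3

Layth, as surviving spouse, takes 2/3.
The remaining 1/3 passes to Maysoon's descendants per stirpes.
The 1/3 is divided into 3 equal shares of 1/9 among Umar, Farouk, Amira.
Umar predeceased; the 1/9 allotted to Umar's branch passes to Umar's issue by representation.
The 1/9 is divided into 3 equal shares of 1/27 among Bashir, Hamid, Khalida.
Bashir is living and takes 1/27.
Hamid is living and takes 1/27.
Khalida is living and takes 1/27.
Farouk predeceased; the 1/9 allotted to Farouk's branch passes to Farouk's issue by representation.
The 1/9 is divided into 2 equal shares of 1/18 among Ibtisam, Hanan.
Ibtisam is living and takes 1/18.
Hanan is living and takes 1/18.
Amira is living and takes 1/9.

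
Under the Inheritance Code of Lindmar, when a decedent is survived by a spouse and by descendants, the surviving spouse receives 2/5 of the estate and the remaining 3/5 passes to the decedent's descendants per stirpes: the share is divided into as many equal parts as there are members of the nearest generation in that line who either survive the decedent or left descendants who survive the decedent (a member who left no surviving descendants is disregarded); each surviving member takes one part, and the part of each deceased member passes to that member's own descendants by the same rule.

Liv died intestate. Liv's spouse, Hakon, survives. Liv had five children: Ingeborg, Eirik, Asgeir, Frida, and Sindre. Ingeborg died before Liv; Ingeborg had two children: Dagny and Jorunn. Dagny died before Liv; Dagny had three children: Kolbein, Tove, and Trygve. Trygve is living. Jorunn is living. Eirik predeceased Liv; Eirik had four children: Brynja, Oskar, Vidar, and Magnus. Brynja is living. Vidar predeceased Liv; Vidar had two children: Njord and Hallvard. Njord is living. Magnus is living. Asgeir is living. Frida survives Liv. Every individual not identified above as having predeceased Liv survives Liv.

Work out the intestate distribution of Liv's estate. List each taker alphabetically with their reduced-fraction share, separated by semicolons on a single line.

Asgeir 3/25; Brynja 3/100; Frida 3/25; Hakon 2/5; Hallvard 3/200; Jorunn 3/50; Kolbein 1/50; Magnus 3/100; Njord 3/200; Oskar 3/100; Sindre 3/25; Tove 1/50; Trygve 1/50

Hakon, as surviving spouse, takes 2/5.
The remaining 3/5 passes to Liv's descendants per stirpes.
The 3/5 is divided into 5 equal shares of 3/25 among Ingeborg, Eirik, Asgeir, Frida, Sindre.
Ingeborg predeceased; the 3/25 allotted to Ingeborg's branch passes to Ingeborg's issue by representation.
The 3/25 is divided into 2 equal shares of 3/50 among Dagny, Jorunn.
Dagny predeceased; the 3/50 allotted to Dagny's branch passes to Dagny's issue by representation.
The 3/50 is divided into 3 equal shares of 1/50 among Kolbein, Tove, Trygve.
Kolbein is living and takes 1/50.
Tove is living and takes 1/50.
Trygve is living and takes 1/50.
Jorunn is living and takes 3/50.
Eirik predeceased; the 3/25 allotted to Eirik's branch passes to Eirik's issue by representation.
The 3/25 is divided into 4 equal shares of 3/100 among Brynja, Oskar, Vidar, Magnus.
Brynja is living and takes 3/100.
Oskar is living and takes 3/100.
Vidar predeceased; the 3/100 allotted to Vidar's branch passes to Vidar's issue by representation.
The 3/100 is divided into 2 equal shares of 3/200 among Njord, Hallvard.
Njord is living and takes 3/200.
Hallvard is living and takes 3/200.
Magnus is living and takes 3/100.
Asgeir is living and takes 3/25.
Frida is living and takes 3/25.
Sindre is living and takes 3/25.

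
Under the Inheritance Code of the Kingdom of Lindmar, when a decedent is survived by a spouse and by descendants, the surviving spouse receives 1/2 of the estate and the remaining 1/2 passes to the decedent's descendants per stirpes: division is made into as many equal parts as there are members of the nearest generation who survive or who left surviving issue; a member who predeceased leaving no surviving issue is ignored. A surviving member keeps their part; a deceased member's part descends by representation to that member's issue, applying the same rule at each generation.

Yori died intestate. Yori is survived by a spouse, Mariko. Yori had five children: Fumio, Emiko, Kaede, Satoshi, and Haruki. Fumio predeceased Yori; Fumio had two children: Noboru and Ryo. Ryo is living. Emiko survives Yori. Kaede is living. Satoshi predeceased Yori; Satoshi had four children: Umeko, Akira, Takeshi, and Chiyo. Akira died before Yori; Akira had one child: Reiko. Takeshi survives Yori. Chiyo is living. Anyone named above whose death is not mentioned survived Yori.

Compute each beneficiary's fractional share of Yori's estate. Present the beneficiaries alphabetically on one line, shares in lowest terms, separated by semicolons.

Mariko, as surviving spouse, takes 1/2.
The remaining 1/2 passes to Yori's descendants per stirpes.
The 1/2 is divided into 5 equal shares of 1/10 among Fumio, Emiko, Kaede, Satoshi, Haruki.
Fumio predeceased; the 1/10 allotted to Fumio's branch passes to Fumio's issue by representation.
The 1/10 is divided into 2 equal shares of 1/20 among Noboru, Ryo.
Noboru is living and takes 1/20.
Ryo is living and takes 1/20.
Emiko is living and takes 1/10.
Kaede is living and takes 1/10.
Satoshi predeceased; the 1/10 allotted to Satoshi's branch passes to Satoshi's issue by representation.
The 1/10 is divided into 4 equal shares of 1/40 among Umeko, Akira, Takeshi, Chiyo.
Umeko is living and takes 1/40.
Akira predeceased; the 1/40 allotted to Akira's branch passes to Akira's issue by representation.
Reiko is the sole taker at this level and receives the full 1/40.
Takeshi is living and takes 1/40.
Chiyo is living and takes 1/40.
Haruki is living and takes 1/10.

Chiyo 1/40; Emiko 1/10; Haruki 1/10; Kaede 1/10; Mariko 1/2; Noboru 1/20; Reiko 1/40; Ryo 1/20; Takeshi 1/40; Umeko 1/40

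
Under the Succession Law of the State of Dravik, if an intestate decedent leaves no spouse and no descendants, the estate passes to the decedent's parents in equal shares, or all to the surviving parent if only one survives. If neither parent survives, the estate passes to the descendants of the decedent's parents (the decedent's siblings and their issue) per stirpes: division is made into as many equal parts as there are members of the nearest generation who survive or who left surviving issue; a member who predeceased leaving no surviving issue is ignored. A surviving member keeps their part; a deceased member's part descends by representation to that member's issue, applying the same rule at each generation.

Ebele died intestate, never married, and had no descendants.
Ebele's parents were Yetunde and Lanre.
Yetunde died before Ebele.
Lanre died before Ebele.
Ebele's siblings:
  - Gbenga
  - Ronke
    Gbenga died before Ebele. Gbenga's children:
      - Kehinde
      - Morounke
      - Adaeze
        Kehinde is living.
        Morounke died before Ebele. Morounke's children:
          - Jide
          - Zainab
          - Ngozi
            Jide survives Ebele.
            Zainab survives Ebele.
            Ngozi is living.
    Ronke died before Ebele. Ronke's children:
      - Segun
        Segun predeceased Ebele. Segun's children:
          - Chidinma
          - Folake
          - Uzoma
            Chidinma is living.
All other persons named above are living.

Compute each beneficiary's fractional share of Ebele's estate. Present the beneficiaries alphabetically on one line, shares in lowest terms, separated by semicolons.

Adaeze 1/6; Chidinma 1/6; Folake 1/6; Jide 1/18; Kehinde 1/6; Ngozi 1/18; Uzoma 1/6; Zainab 1/18

Neither parent survives and there are no descendants, so the estate passes to Ebele's siblings and their issue per stirpes.
The estate is divided into 2 equal shares of 1/2 among Gbenga, Ronke.
Gbenga predeceased; the 1/2 allotted to Gbenga's branch passes to Gbenga's issue by representation.
The 1/2 is divided into 3 equal shares of 1/6 among Kehinde, Morounke, Adaeze.
Kehinde is living and takes 1/6.
Morounke predeceased; the 1/6 allotted to Morounke's branch passes to Morounke's issue by representation.
The 1/6 is divided into 3 equal shares of 1/18 among Jide, Zainab, Ngozi.
Jide is living and takes 1/18.
Zainab is living and takes 1/18.
Ngozi is living and takes 1/18.
Adaeze is living and takes 1/6.
Ronke predeceased; the 1/2 allotted to Ronke's branch passes to Ronke's issue by representation.
Segun's line is the sole branch at this level, so the full 1/2 passes to Segun's issue by representation.
The 1/2 is divided into 3 equal shares of 1/6 among Chidinma, Folake, Uzoma.
Chidinma is living and takes 1/6.
Folake is living and takes 1/6.
Uzoma is living and takes 1/6.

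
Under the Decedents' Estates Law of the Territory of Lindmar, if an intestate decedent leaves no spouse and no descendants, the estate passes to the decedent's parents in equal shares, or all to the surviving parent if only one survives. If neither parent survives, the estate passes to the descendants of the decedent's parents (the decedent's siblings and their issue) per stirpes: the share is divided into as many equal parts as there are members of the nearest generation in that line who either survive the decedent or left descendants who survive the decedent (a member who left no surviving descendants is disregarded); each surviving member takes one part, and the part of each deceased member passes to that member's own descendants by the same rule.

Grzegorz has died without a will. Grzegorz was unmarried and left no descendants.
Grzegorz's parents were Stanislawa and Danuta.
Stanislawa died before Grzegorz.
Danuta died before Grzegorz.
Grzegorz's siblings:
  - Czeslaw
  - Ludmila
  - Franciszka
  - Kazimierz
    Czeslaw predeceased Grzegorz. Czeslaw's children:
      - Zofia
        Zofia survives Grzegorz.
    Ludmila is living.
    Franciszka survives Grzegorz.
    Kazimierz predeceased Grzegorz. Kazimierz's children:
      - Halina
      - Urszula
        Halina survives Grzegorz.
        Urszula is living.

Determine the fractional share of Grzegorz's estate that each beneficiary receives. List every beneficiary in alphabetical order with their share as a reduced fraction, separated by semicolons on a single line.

Neither parent survives and there are no descendants, so the estate passes to Grzegorz's siblings and their issue per stirpes.
The estate is divided into 4 equal shares of 1/4 among Czeslaw, Ludmila, Franciszka, Kazimierz.
Czeslaw predeceased; the 1/4 allotted to Czeslaw's branch passes to Czeslaw's issue by representation.
Zofia is the sole taker at this level and receives the full 1/4.
Ludmila is living and takes 1/4.
Franciszka is living and takes 1/4.
Kazimierz predeceased; the 1/4 allotted to Kazimierz's branch passes to Kazimierz's issue by representation.
The 1/4 is divided into 2 equal shares of 1/8 among Halina, Urszula.
Halina is living and takes 1/8.
Urszula is living and takes 1/8.

Franciszka 1/4; Halina 1/8; Ludmila 1/4; Urszula 1/8; Zofia 1/4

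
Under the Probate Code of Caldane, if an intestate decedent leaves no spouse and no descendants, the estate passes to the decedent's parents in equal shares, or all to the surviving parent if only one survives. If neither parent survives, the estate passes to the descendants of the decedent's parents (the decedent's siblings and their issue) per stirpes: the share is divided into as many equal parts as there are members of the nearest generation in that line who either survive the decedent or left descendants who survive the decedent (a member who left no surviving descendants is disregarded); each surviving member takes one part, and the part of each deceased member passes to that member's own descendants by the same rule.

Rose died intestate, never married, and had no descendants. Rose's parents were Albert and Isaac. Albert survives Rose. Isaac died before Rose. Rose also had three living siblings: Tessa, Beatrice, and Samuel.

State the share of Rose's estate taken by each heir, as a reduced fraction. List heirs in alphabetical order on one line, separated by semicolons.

Only one parent, Albert, survives, so Albert takes the entire estate. The siblings take nothing because a surviving parent has priority.

Albert 1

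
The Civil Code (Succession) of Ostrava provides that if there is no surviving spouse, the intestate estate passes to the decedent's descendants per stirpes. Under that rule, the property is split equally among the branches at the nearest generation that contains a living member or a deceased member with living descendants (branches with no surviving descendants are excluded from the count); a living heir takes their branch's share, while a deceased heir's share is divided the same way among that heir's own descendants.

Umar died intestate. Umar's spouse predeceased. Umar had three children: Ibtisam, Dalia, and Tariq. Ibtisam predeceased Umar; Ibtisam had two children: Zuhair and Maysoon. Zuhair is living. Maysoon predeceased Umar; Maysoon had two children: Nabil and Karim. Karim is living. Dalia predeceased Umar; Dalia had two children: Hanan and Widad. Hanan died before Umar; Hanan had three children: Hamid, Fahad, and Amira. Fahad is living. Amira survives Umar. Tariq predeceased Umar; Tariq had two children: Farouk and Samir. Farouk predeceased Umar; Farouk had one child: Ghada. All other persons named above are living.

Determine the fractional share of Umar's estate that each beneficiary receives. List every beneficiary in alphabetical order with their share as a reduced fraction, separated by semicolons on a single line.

Amira 1/18; Fahad 1/18; Ghada 1/6; Hamid 1/18; Karim 1/12; Nabil 1/12; Samir 1/6; Widad 1/6; Zuhair 1/6

There is no surviving spouse, so the entire estate passes to Umar's descendants per stirpes.
The estate is divided into 3 equal shares of 1/3 among Ibtisam, Dalia, Tariq.
Ibtisam predeceased; the 1/3 allotted to Ibtisam's branch passes to Ibtisam's issue by representation.
The 1/3 is divided into 2 equal shares of 1/6 among Zuhair, Maysoon.
Zuhair is living and takes 1/6.
Maysoon predeceased; the 1/6 allotted to Maysoon's branch passes to Maysoon's issue by representation.
The 1/6 is divided into 2 equal shares of 1/12 among Nabil, Karim.
Nabil is living and takes 1/12.
Karim is living and takes 1/12.
Dalia predeceased; the 1/3 allotted to Dalia's branch passes to Dalia's issue by representation.
The 1/3 is divided into 2 equal shares of 1/6 among Hanan, Widad.
Hanan predeceased; the 1/6 allotted to Hanan's branch passes to Hanan's issue by representation.
The 1/6 is divided into 3 equal shares of 1/18 among Hamid, Fahad, Amira.
Hamid is living and takes 1/18.
Fahad is living and takes 1/18.
Amira is living and takes 1/18.
Widad is living and takes 1/6.
Tariq predeceased; the 1/3 allotted to Tariq's branch passes to Tariq's issue by representation.
The 1/3 is divided into 2 equal shares of 1/6 among Farouk, Samir.
Farouk predeceased; the 1/6 allotted to Farouk's branch passes to Farouk's issue by representation.
Ghada is the sole taker at this level and receives the full 1/6.
Samir is living and takes 1/6.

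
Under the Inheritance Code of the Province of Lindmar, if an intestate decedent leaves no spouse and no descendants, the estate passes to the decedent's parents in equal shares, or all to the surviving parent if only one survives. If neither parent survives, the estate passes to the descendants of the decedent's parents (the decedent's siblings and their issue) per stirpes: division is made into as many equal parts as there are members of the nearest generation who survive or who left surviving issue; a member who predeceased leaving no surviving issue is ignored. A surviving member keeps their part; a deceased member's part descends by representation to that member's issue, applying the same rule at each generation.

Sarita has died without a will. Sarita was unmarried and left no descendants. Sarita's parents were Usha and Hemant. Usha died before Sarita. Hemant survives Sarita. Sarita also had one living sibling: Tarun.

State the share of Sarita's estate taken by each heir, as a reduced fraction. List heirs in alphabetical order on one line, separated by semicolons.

Only one parent, Hemant, survives, so Hemant takes the entire estate. The siblings take nothing because a surviving parent has priority.

Hemant 1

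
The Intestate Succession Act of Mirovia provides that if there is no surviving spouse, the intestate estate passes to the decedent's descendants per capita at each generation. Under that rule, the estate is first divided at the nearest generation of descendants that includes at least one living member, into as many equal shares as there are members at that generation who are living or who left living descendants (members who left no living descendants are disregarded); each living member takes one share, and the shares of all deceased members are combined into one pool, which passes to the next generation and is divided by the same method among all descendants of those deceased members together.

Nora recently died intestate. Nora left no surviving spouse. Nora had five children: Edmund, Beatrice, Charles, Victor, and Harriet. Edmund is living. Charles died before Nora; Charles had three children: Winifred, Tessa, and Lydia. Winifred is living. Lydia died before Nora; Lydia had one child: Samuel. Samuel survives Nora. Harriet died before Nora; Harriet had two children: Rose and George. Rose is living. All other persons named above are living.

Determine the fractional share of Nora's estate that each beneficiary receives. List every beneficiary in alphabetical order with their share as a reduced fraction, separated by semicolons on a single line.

There is no surviving spouse, so the entire estate passes to Nora's descendants per capita at each generation.
At generation 1 (Edmund, Beatrice, Charles, Victor, Harriet) there are 5 shares of (1)/5 = 1/5 each.
Living: Edmund, Beatrice, and Victor — each takes 1/5.
Deceased: Charles and Harriet. Their combined 2/5 is pooled and carried to generation 2.
At generation 2 (Winifred, Tessa, Lydia, Rose, George) there are 5 shares of (2/5)/5 = 2/25 each.
Living: Winifred, Tessa, Rose, and George — each takes 2/25.
Deceased: Lydia. That 2/25 share is carried to generation 3.
At generation 3 (Samuel) there are 1 shares of (2/25)/1 = 2/25 each.
Living: Samuel — each takes 2/25.

Beatrice 1/5; Edmund 1/5; George 2/25; Rose 2/25; Samuel 2/25; Tessa 2/25; Victor 1/5; Winifred 2/25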